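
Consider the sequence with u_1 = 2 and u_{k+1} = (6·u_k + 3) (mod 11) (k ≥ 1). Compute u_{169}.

Listing terms: u_1 = 2; u_2 = 4; u_3 = 5; u_4 = 0; u_5 = 3; u_6 = 10; u_7 = 8; u_8 = 7; u_9 = 1; u_{10} = 9; u_{11} = 2.
The sequence repeats with period 10.
So u_{169} = u_{1 + ((169-1) mod 10)} = u_9 = 1.

1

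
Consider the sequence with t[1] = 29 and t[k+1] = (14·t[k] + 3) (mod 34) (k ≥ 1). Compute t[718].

Listing terms: t[1] = 29,  t[2] = 1,  t[3] = 17,  t[4] = 3,  t[5] = 11,  t[6] = 21,  t[7] = 25,  t[8] = 13,  t[9] = 15,  t[10] = 9,  t[11] = 27,  t[12] = 7,  t[13] = 33,  t[14] = 23,  t[15] = 19,  t[16] = 31,  t[17] = 29.
Since t[17] = t[1] = 29, the sequence is periodic with period 16.
(718 - 1) mod 16 = 13, so t[718] = t[14] = 23.

23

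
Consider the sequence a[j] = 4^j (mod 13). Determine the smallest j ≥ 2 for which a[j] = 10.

5

Listing terms: a[1] = 4; a[2] = 3; a[3] = 12; a[4] = 9; a[5] = 10; a[6] = 1; a[7] = 4.
Since a[7] = a[1] = 4, the sequence is periodic with period 6.
The value 10 first appears (with j ≥ 2) at a[5].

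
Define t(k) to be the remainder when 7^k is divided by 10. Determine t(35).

We have t(1) = 7, t(2) = 9, t(3) = 3, t(4) = 1, t(5) = 7.
Since t(5) = t(1) = 7, the sequence is periodic with period 4.
So t(35) = t(1 + ((35-1) mod 4)) = t(3) = 3.

3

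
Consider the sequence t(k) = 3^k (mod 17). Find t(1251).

Listing terms: t(0) = 1, t(1) = 3, t(2) = 9, t(3) = 10, t(4) = 13, t(5) = 5, t(6) = 15, t(7) = 11, t(8) = 16, t(9) = 14, t(10) = 8, t(11) = 7, t(12) = 4, t(13) = 12, t(14) = 2, t(15) = 6, t(16) = 1.
The sequence repeats with period 16.
So t(1251) = t(0 + ((1251-0) mod 16)) = t(3) = 10.

10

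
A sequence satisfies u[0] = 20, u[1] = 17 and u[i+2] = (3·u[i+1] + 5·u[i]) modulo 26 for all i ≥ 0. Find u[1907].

Computing terms: u[0] = 20,  u[1] = 17,  u[2] = 21,  u[3] = 18,  u[4] = 3,  u[5] = 21,  u[6] = 0,  u[7] = 1,  u[8] = 3,  u[9] = 14,  u[10] = 5,  u[11] = 7,  u[12] = 20,  u[13] = 17.
Since (u[12], u[13]) = (u[0], u[1]) = (20, 17) (two consecutive terms determine the rest), the sequence is periodic with period 12.
(1907 - 0) mod 12 = 11, so u[1907] = u[11] = 7.

7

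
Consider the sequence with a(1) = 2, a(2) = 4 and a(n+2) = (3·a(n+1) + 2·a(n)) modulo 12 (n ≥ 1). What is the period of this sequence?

4

a(1) = 2,  a(2) = 4,  a(3) = 4,  a(4) = 8,  a(5) = 8,  a(6) = 4,  a(7) = 4.
Since (a(6), a(7)) = (a(2), a(3)) = (4, 4) (two consecutive terms determine the rest), the sequence is eventually periodic: after a pre-period of length 1 it cycles with period 4.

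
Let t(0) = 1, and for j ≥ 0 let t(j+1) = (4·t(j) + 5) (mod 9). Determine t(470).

5

We have t(0) = 1; t(1) = 0; t(2) = 5; t(3) = 7; t(4) = 6; t(5) = 2; t(6) = 4; t(7) = 3; t(8) = 8; t(9) = 1.
The sequence repeats with period 9.
(470 - 0) mod 9 = 2, so t(470) = t(2) = 5.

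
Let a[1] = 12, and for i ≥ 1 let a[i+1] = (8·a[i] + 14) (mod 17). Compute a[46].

5

a[1] = 12,  a[2] = 8,  a[3] = 10,  a[4] = 9,  a[5] = 1,  a[6] = 5,  a[7] = 3,  a[8] = 4,  a[9] = 12.
The sequence repeats with period 8.
So a[46] = a[1 + ((46-1) mod 8)] = a[6] = 5.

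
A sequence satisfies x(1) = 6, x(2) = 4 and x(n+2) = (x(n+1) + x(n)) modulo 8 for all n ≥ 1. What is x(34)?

6

Computing terms: x(1) = 6,  x(2) = 4,  x(3) = 2,  x(4) = 6,  x(5) = 0,  x(6) = 6,  x(7) = 6,  x(8) = 4.
Since (x(7), x(8)) = (x(1), x(2)) = (6, 4) (two consecutive terms determine the rest), the sequence is periodic with period 6.
(34 - 1) mod 6 = 3, so x(34) = x(4) = 6.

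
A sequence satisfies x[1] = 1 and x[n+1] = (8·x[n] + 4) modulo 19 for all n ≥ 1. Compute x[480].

2

x[1] = 1, x[2] = 12, x[3] = 5, x[4] = 6, x[5] = 14, x[6] = 2, x[7] = 1.
Since x[7] = x[1] = 1, the sequence is periodic with period 6.
So x[480] = x[1 + ((480-1) mod 6)] = x[6] = 2.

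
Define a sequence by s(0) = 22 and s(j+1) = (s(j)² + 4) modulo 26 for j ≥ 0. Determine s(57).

18

s(0) = 22; s(1) = 20; s(2) = 14; s(3) = 18; s(4) = 16; s(5) = 0; s(6) = 4; s(7) = 20.
Since s(7) = s(1) = 20, the sequence is eventually periodic: after a pre-period of length 1 it cycles with period 6.
For j ≥ 1, s(j) depends only on (j - 1) mod 6. (57 - 1) mod 6 = 2, so s(57) = s(3) = 18.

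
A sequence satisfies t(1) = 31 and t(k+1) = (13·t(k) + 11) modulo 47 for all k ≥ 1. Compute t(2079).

Listing terms: t(1) = 31; t(2) = 38; t(3) = 35; t(4) = 43; t(5) = 6; t(6) = 42; t(7) = 40; t(8) = 14; t(9) = 5; t(10) = 29; t(11) = 12; t(12) = 26; t(13) = 20; t(14) = 36; t(15) = 9; t(16) = 34; t(17) = 30; t(18) = 25; t(19) = 7; t(20) = 8; t(21) = 21; t(22) = 2; t(23) = 37; t(24) = 22; t(25) = 15; t(26) = 18; t(27) = 10; t(28) = 0; t(29) = 11; t(30) = 13; t(31) = 39; t(32) = 1; t(33) = 24; t(34) = 41; t(35) = 27; t(36) = 33; t(37) = 17; t(38) = 44; t(39) = 19; t(40) = 23; t(41) = 28; t(42) = 46; t(43) = 45; t(44) = 32; t(45) = 4; t(46) = 16; t(47) = 31.
The sequence repeats with period 46.
So t(2079) = t(1 + ((2079-1) mod 46)) = t(9) = 5.

5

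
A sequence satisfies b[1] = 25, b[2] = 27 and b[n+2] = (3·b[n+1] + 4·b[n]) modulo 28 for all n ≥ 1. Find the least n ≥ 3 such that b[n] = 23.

6

We have b[1] = 25, b[2] = 27, b[3] = 13, b[4] = 7, b[5] = 17, b[6] = 23, b[7] = 25, b[8] = 27.
Since (b[7], b[8]) = (b[1], b[2]) = (25, 27) (two consecutive terms determine the rest), the sequence is periodic with period 6.
The value 23 first appears (with n ≥ 3) at b[6].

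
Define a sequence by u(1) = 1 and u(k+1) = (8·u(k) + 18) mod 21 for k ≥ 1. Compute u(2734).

Computing terms: u(1) = 1,  u(2) = 5,  u(3) = 16,  u(4) = 20,  u(5) = 10,  u(6) = 14,  u(7) = 4,  u(8) = 8,  u(9) = 19,  u(10) = 2,  u(11) = 13,  u(12) = 17,  u(13) = 7,  u(14) = 11,  u(15) = 1.
Since u(15) = u(1) = 1, the sequence is periodic with period 14.
So u(2734) = u(1 + ((2734-1) mod 14)) = u(4) = 20.

20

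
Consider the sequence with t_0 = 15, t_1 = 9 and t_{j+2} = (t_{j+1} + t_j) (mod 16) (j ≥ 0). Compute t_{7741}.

Computing terms: t_0 = 15,  t_1 = 9,  t_2 = 8,  t_3 = 1,  t_4 = 9,  t_5 = 10,  t_6 = 3,  t_7 = 13,  t_8 = 0,  t_9 = 13,  t_{10} = 13,  t_{11} = 10,  t_{12} = 7,  t_{13} = 1,  t_{14} = 8,  t_{15} = 9,  t_{16} = 1,  t_{17} = 10,  t_{18} = 11,  t_{19} = 5,  t_{20} = 0,  t_{21} = 5,  t_{22} = 5,  t_{23} = 10,  t_{24} = 15,  t_{25} = 9.
Since (t_{24}, t_{25}) = (t_0, t_1) = (15, 9) (two consecutive terms determine the rest), the sequence is periodic with period 24.
(7741 - 0) mod 24 = 13, so t_{7741} = t_{13} = 1.

1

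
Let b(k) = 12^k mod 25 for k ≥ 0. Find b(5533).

22

b(0) = 1; b(1) = 12; b(2) = 19; b(3) = 3; b(4) = 11; b(5) = 7; b(6) = 9; b(7) = 8; b(8) = 21; b(9) = 2; b(10) = 24; b(11) = 13; b(12) = 6; b(13) = 22; b(14) = 14; b(15) = 18; b(16) = 16; b(17) = 17; b(18) = 4; b(19) = 23; b(20) = 1.
The sequence repeats with period 20.
So b(5533) = b(0 + ((5533-0) mod 20)) = b(13) = 22.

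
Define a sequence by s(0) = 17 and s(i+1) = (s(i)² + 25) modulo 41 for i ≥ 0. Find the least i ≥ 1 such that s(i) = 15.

5

Computing terms: s(0) = 17; s(1) = 27; s(2) = 16; s(3) = 35; s(4) = 20; s(5) = 15; s(6) = 4; s(7) = 0; s(8) = 25; s(9) = 35.
Since s(9) = s(3) = 35, the sequence is eventually periodic: after a pre-period of length 3 it cycles with period 6.
The value 15 first appears (with i ≥ 1) at s(5).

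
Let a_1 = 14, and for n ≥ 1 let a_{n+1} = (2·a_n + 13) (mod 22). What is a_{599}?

13

a_1 = 14; a_2 = 19; a_3 = 7; a_4 = 5; a_5 = 1; a_6 = 15; a_7 = 21; a_8 = 11; a_9 = 13; a_{10} = 17; a_{11} = 3; a_{12} = 19.
Since a_{12} = a_2 = 19, the sequence is eventually periodic: after a pre-period of length 1 it cycles with period 10.
For n ≥ 2, a_n depends only on (n - 2) mod 10. (599 - 2) mod 10 = 7, so a_{599} = a_9 = 13.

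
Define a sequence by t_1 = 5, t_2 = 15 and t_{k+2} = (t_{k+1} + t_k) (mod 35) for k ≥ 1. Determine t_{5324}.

t_1 = 5; t_2 = 15; t_3 = 20; t_4 = 0; t_5 = 20; t_6 = 20; t_7 = 5; t_8 = 25; t_9 = 30; t_{10} = 20; t_{11} = 15; t_{12} = 0; t_{13} = 15; t_{14} = 15; t_{15} = 30; t_{16} = 10; t_{17} = 5; t_{18} = 15.
The sequence repeats with period 16.
(5324 - 1) mod 16 = 11, so t_{5324} = t_{12} = 0.

0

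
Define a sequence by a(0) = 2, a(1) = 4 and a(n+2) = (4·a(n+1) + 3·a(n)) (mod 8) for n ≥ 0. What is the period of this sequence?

a(0) = 2,  a(1) = 4,  a(2) = 6,  a(3) = 4,  a(4) = 2,  a(5) = 4.
The sequence repeats with period 4.

4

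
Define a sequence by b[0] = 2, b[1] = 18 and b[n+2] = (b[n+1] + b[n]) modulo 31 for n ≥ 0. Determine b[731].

7

Computing terms: b[0] = 2; b[1] = 18; b[2] = 20; b[3] = 7; b[4] = 27; b[5] = 3; b[6] = 30; b[7] = 2; b[8] = 1; b[9] = 3; b[10] = 4; b[11] = 7; b[12] = 11; b[13] = 18; b[14] = 29; b[15] = 16; b[16] = 14; b[17] = 30; b[18] = 13; b[19] = 12; b[20] = 25; b[21] = 6; b[22] = 0; b[23] = 6; b[24] = 6; b[25] = 12; b[26] = 18; b[27] = 30; b[28] = 17; b[29] = 16; b[30] = 2; b[31] = 18.
Since (b[30], b[31]) = (b[0], b[1]) = (2, 18) (two consecutive terms determine the rest), the sequence is periodic with period 30.
So b[731] = b[0 + ((731-0) mod 30)] = b[11] = 7.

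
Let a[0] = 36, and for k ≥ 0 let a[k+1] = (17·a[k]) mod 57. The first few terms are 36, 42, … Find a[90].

36

Computing terms: a[0] = 36; a[1] = 42; a[2] = 30; a[3] = 54; a[4] = 6; a[5] = 45; a[6] = 24; a[7] = 9; a[8] = 39; a[9] = 36.
Since a[9] = a[0] = 36, the sequence is periodic with period 9.
(90 - 0) mod 9 = 0, so a[90] = a[0] = 36.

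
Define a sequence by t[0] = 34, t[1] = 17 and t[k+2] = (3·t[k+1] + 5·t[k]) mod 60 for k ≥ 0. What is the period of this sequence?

12

Computing terms: t[0] = 34; t[1] = 17; t[2] = 41; t[3] = 28; t[4] = 49; t[5] = 47; t[6] = 26; t[7] = 13; t[8] = 49; t[9] = 32; t[10] = 41; t[11] = 43; t[12] = 34; t[13] = 17.
The sequence repeats with period 12.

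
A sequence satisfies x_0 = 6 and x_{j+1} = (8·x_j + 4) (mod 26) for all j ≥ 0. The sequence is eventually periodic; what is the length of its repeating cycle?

Listing terms: x_0 = 6,  x_1 = 0,  x_2 = 4,  x_3 = 10,  x_4 = 6.
Since x_4 = x_0 = 6, the sequence is periodic with period 4.

4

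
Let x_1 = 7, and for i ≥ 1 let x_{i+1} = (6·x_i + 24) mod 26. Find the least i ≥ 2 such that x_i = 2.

9

x_1 = 7,  x_2 = 14,  x_3 = 4,  x_4 = 22,  x_5 = 0,  x_6 = 24,  x_7 = 12,  x_8 = 18,  x_9 = 2,  x_{10} = 10,  x_{11} = 6,  x_{12} = 8,  x_{13} = 20,  x_{14} = 14.
Since x_{14} = x_2 = 14, the sequence is eventually periodic: after a pre-period of length 1 it cycles with period 12.
The value 2 first appears (with i ≥ 2) at x_9.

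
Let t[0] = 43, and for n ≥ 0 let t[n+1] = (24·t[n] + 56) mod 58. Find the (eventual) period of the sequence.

Listing terms: t[0] = 43; t[1] = 44; t[2] = 10; t[3] = 6; t[4] = 26; t[5] = 42; t[6] = 20; t[7] = 14; t[8] = 44.
Since t[8] = t[1] = 44, the sequence is eventually periodic: after a pre-period of length 1 it cycles with period 7.

7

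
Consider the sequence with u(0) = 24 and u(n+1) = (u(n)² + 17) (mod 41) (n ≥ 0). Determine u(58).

9

Computing terms: u(0) = 24; u(1) = 19; u(2) = 9; u(3) = 16; u(4) = 27; u(5) = 8; u(6) = 40; u(7) = 18; u(8) = 13; u(9) = 22; u(10) = 9.
Since u(10) = u(2) = 9, the sequence is eventually periodic: after a pre-period of length 2 it cycles with period 8.
For n ≥ 2, u(n) depends only on (n - 2) mod 8. (58 - 2) mod 8 = 0, so u(58) = u(2) = 9.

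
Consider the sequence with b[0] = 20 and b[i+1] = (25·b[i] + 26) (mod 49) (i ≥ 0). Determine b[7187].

Computing terms: b[0] = 20; b[1] = 36; b[2] = 44; b[3] = 48; b[4] = 1; b[5] = 2; b[6] = 27; b[7] = 15; b[8] = 9; b[9] = 6; b[10] = 29; b[11] = 16; b[12] = 34; b[13] = 43; b[14] = 23; b[15] = 13; b[16] = 8; b[17] = 30; b[18] = 41; b[19] = 22; b[20] = 37; b[21] = 20.
Since b[21] = b[0] = 20, the sequence is periodic with period 21.
So b[7187] = b[0 + ((7187-0) mod 21)] = b[5] = 2.

2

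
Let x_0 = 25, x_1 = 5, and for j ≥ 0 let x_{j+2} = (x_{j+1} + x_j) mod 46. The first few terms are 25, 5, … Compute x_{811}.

Computing terms: x_0 = 25; x_1 = 5; x_2 = 30; x_3 = 35; x_4 = 19; x_5 = 8; x_6 = 27; x_7 = 35; x_8 = 16; x_9 = 5; x_{10} = 21; x_{11} = 26; x_{12} = 1; x_{13} = 27; x_{14} = 28; x_{15} = 9; x_{16} = 37; x_{17} = 0; x_{18} = 37; x_{19} = 37; x_{20} = 28; x_{21} = 19; x_{22} = 1; x_{23} = 20; x_{24} = 21; x_{25} = 41; x_{26} = 16; x_{27} = 11; x_{28} = 27; x_{29} = 38; x_{30} = 19; x_{31} = 11; x_{32} = 30; x_{33} = 41; x_{34} = 25; x_{35} = 20; x_{36} = 45; x_{37} = 19; x_{38} = 18; x_{39} = 37; x_{40} = 9; x_{41} = 0; x_{42} = 9; x_{43} = 9; x_{44} = 18; x_{45} = 27; x_{46} = 45; x_{47} = 26; x_{48} = 25; x_{49} = 5.
The sequence repeats with period 48.
So x_{811} = x_{0 + ((811-0) mod 48)} = x_{43} = 9.

9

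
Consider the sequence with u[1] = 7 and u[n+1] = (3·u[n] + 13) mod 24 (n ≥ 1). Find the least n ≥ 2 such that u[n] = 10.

Computing terms: u[1] = 7,  u[2] = 10,  u[3] = 19,  u[4] = 22,  u[5] = 7.
The sequence repeats with period 4.
The value 10 first appears (with n ≥ 2) at u[2].

2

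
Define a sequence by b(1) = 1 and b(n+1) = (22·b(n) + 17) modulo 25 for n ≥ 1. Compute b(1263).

b(1) = 1; b(2) = 14; b(3) = 0; b(4) = 17; b(5) = 16; b(6) = 19; b(7) = 10; b(8) = 12; b(9) = 6; b(10) = 24; b(11) = 20; b(12) = 7; b(13) = 21; b(14) = 4; b(15) = 5; b(16) = 2; b(17) = 11; b(18) = 9; b(19) = 15; b(20) = 22; b(21) = 1.
The sequence repeats with period 20.
(1263 - 1) mod 20 = 2, so b(1263) = b(3) = 0.

0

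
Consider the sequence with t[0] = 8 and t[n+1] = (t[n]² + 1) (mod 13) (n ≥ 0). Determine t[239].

2

Computing terms: t[0] = 8, t[1] = 0, t[2] = 1, t[3] = 2, t[4] = 5, t[5] = 0.
Since t[5] = t[1] = 0, the sequence is eventually periodic: after a pre-period of length 1 it cycles with period 4.
For n ≥ 1, t[n] depends only on (n - 1) mod 4. (239 - 1) mod 4 = 2, so t[239] = t[3] = 2.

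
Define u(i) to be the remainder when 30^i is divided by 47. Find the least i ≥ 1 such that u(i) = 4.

Listing terms: u(0) = 1; u(1) = 30; u(2) = 7; u(3) = 22; u(4) = 2; u(5) = 13; u(6) = 14; u(7) = 44; u(8) = 4; u(9) = 26; u(10) = 28; u(11) = 41; u(12) = 8; u(13) = 5; u(14) = 9; u(15) = 35; u(16) = 16; u(17) = 10; u(18) = 18; u(19) = 23; u(20) = 32; u(21) = 20; u(22) = 36; u(23) = 46; u(24) = 17; u(25) = 40; u(26) = 25; u(27) = 45; u(28) = 34; u(29) = 33; u(30) = 3; u(31) = 43; u(32) = 21; u(33) = 19; u(34) = 6; u(35) = 39; u(36) = 42; u(37) = 38; u(38) = 12; u(39) = 31; u(40) = 37; u(41) = 29; u(42) = 24; u(43) = 15; u(44) = 27; u(45) = 11; u(46) = 1.
The sequence repeats with period 46.
The value 4 first appears (with i ≥ 1) at u(8).

8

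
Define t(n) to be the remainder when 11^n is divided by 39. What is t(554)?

We have t(1) = 11, t(2) = 4, t(3) = 5, t(4) = 16, t(5) = 20, t(6) = 25, t(7) = 2, t(8) = 22, t(9) = 8, t(10) = 10, t(11) = 32, t(12) = 1, t(13) = 11.
The sequence repeats with period 12.
(554 - 1) mod 12 = 1, so t(554) = t(2) = 4.

4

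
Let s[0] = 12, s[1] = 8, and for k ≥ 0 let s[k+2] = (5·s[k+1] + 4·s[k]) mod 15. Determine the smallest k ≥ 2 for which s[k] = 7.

Listing terms: s[0] = 12, s[1] = 8, s[2] = 13, s[3] = 7, s[4] = 12, s[5] = 13, s[6] = 8, s[7] = 2, s[8] = 12, s[9] = 8.
Since (s[8], s[9]) = (s[0], s[1]) = (12, 8) (two consecutive terms determine the rest), the sequence is periodic with period 8.
The value 7 first appears (with k ≥ 2) at s[3].

3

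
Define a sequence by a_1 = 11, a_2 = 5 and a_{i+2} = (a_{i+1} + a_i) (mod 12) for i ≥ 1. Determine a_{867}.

4

Computing terms: a_1 = 11, a_2 = 5, a_3 = 4, a_4 = 9, a_5 = 1, a_6 = 10, a_7 = 11, a_8 = 9, a_9 = 8, a_{10} = 5, a_{11} = 1, a_{12} = 6, a_{13} = 7, a_{14} = 1, a_{15} = 8, a_{16} = 9, a_{17} = 5, a_{18} = 2, a_{19} = 7, a_{20} = 9, a_{21} = 4, a_{22} = 1, a_{23} = 5, a_{24} = 6, a_{25} = 11, a_{26} = 5.
Since (a_{25}, a_{26}) = (a_1, a_2) = (11, 5) (two consecutive terms determine the rest), the sequence is periodic with period 24.
(867 - 1) mod 24 = 2, so a_{867} = a_3 = 4.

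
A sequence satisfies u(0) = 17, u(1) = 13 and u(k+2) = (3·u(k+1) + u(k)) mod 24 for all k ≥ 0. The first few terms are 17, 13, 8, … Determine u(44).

8

Listing terms: u(0) = 17, u(1) = 13, u(2) = 8, u(3) = 13, u(4) = 23, u(5) = 10, u(6) = 5, u(7) = 1, u(8) = 8, u(9) = 1, u(10) = 11, u(11) = 10, u(12) = 17, u(13) = 13.
The sequence repeats with period 12.
So u(44) = u(0 + ((44-0) mod 12)) = u(8) = 8.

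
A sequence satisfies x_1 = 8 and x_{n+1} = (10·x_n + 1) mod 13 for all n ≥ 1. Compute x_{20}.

3

x_1 = 8; x_2 = 3; x_3 = 5; x_4 = 12; x_5 = 4; x_6 = 2; x_7 = 8.
Since x_7 = x_1 = 8, the sequence is periodic with period 6.
So x_{20} = x_{1 + ((20-1) mod 6)} = x_2 = 3.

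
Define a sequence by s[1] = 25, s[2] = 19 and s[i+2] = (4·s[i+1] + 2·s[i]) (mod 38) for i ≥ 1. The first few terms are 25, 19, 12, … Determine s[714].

12

Listing terms: s[1] = 25,  s[2] = 19,  s[3] = 12,  s[4] = 10,  s[5] = 26,  s[6] = 10,  s[7] = 16,  s[8] = 8,  s[9] = 26,  s[10] = 6,  s[11] = 0,  s[12] = 12,  s[13] = 10.
Since (s[12], s[13]) = (s[3], s[4]) = (12, 10) (two consecutive terms determine the rest), the sequence is eventually periodic: after a pre-period of length 2 it cycles with period 9.
For i ≥ 3, s[i] depends only on (i - 3) mod 9. (714 - 3) mod 9 = 0, so s[714] = s[3] = 12.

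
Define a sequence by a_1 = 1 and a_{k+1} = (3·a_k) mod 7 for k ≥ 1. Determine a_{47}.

We have a_1 = 1; a_2 = 3; a_3 = 2; a_4 = 6; a_5 = 4; a_6 = 5; a_7 = 1.
The sequence repeats with period 6.
(47 - 1) mod 6 = 4, so a_{47} = a_5 = 4.

4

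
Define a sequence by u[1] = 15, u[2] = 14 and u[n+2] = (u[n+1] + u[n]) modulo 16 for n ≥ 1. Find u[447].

Computing terms: u[1] = 15, u[2] = 14, u[3] = 13, u[4] = 11, u[5] = 8, u[6] = 3, u[7] = 11, u[8] = 14, u[9] = 9, u[10] = 7, u[11] = 0, u[12] = 7, u[13] = 7, u[14] = 14, u[15] = 5, u[16] = 3, u[17] = 8, u[18] = 11, u[19] = 3, u[20] = 14, u[21] = 1, u[22] = 15, u[23] = 0, u[24] = 15, u[25] = 15, u[26] = 14.
Since (u[25], u[26]) = (u[1], u[2]) = (15, 14) (two consecutive terms determine the rest), the sequence is periodic with period 24.
So u[447] = u[1 + ((447-1) mod 24)] = u[15] = 5.

5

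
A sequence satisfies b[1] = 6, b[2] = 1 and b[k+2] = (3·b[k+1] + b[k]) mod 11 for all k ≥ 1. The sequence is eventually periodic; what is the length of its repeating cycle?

Listing terms: b[1] = 6, b[2] = 1, b[3] = 9, b[4] = 6, b[5] = 5, b[6] = 10, b[7] = 2, b[8] = 5, b[9] = 6, b[10] = 1.
The sequence repeats with period 8.

8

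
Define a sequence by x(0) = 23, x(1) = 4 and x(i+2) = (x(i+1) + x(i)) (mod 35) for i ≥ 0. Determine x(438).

7

Computing terms: x(0) = 23, x(1) = 4, x(2) = 27, x(3) = 31, x(4) = 23, x(5) = 19, x(6) = 7, x(7) = 26, x(8) = 33, x(9) = 24, x(10) = 22, x(11) = 11, x(12) = 33, x(13) = 9, x(14) = 7, x(15) = 16, x(16) = 23, x(17) = 4.
The sequence repeats with period 16.
(438 - 0) mod 16 = 6, so x(438) = x(6) = 7.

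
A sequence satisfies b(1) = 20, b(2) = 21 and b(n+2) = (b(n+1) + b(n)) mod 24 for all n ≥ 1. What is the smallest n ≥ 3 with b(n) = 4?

7

b(1) = 20,  b(2) = 21,  b(3) = 17,  b(4) = 14,  b(5) = 7,  b(6) = 21,  b(7) = 4,  b(8) = 1,  b(9) = 5,  b(10) = 6,  b(11) = 11,  b(12) = 17,  b(13) = 4,  b(14) = 21,  b(15) = 1,  b(16) = 22,  b(17) = 23,  b(18) = 21,  b(19) = 20,  b(20) = 17,  b(21) = 13,  b(22) = 6,  b(23) = 19,  b(24) = 1,  b(25) = 20,  b(26) = 21.
The sequence repeats with period 24.
The value 4 first appears (with n ≥ 3) at b(7).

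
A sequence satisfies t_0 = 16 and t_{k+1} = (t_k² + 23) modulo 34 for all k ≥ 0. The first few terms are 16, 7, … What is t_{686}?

10

Computing terms: t_0 = 16, t_1 = 7, t_2 = 4, t_3 = 5, t_4 = 14, t_5 = 15, t_6 = 10, t_7 = 21, t_8 = 22, t_9 = 31, t_{10} = 32, t_{11} = 27, t_{12} = 4.
Since t_{12} = t_2 = 4, the sequence is eventually periodic: after a pre-period of length 2 it cycles with period 10.
For k ≥ 2, t_k depends only on (k - 2) mod 10. (686 - 2) mod 10 = 4, so t_{686} = t_6 = 10.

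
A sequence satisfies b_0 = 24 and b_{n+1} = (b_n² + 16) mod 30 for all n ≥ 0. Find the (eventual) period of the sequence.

3

Listing terms: b_0 = 24,  b_1 = 22,  b_2 = 20,  b_3 = 26,  b_4 = 2,  b_5 = 20.
Since b_5 = b_2 = 20, the sequence is eventually periodic: after a pre-period of length 2 it cycles with period 3.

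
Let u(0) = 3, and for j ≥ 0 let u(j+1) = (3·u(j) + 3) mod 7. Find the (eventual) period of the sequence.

6

Listing terms: u(0) = 3; u(1) = 5; u(2) = 4; u(3) = 1; u(4) = 6; u(5) = 0; u(6) = 3.
The sequence repeats with period 6.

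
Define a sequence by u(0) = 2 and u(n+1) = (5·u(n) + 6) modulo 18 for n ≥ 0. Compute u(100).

8

Listing terms: u(0) = 2; u(1) = 16; u(2) = 14; u(3) = 4; u(4) = 8; u(5) = 10; u(6) = 2.
The sequence repeats with period 6.
So u(100) = u(0 + ((100-0) mod 6)) = u(4) = 8.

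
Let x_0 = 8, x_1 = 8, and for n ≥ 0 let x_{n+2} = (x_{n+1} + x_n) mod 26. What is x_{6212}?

16

Listing terms: x_0 = 8,  x_1 = 8,  x_2 = 16,  x_3 = 24,  x_4 = 14,  x_5 = 12,  x_6 = 0,  x_7 = 12,  x_8 = 12,  x_9 = 24,  x_{10} = 10,  x_{11} = 8,  x_{12} = 18,  x_{13} = 0,  x_{14} = 18,  x_{15} = 18,  x_{16} = 10,  x_{17} = 2,  x_{18} = 12,  x_{19} = 14,  x_{20} = 0,  x_{21} = 14,  x_{22} = 14,  x_{23} = 2,  x_{24} = 16,  x_{25} = 18,  x_{26} = 8,  x_{27} = 0,  x_{28} = 8,  x_{29} = 8.
Since (x_{28}, x_{29}) = (x_0, x_1) = (8, 8) (two consecutive terms determine the rest), the sequence is periodic with period 28.
(6212 - 0) mod 28 = 24, so x_{6212} = x_{24} = 16.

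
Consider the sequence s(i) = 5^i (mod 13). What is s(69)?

5

Listing terms: s(1) = 5; s(2) = 12; s(3) = 8; s(4) = 1; s(5) = 5.
The sequence repeats with period 4.
(69 - 1) mod 4 = 0, so s(69) = s(1) = 5.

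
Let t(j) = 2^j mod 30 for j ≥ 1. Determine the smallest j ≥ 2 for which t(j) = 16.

4

Listing terms: t(1) = 2, t(2) = 4, t(3) = 8, t(4) = 16, t(5) = 2.
The sequence repeats with period 4.
The value 16 first appears (with j ≥ 2) at t(4).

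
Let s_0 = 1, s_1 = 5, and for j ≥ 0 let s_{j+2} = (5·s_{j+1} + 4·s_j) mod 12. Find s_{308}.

5

Computing terms: s_0 = 1; s_1 = 5; s_2 = 5; s_3 = 9; s_4 = 5; s_5 = 1; s_6 = 1; s_7 = 9; s_8 = 1; s_9 = 5.
The sequence repeats with period 8.
(308 - 0) mod 8 = 4, so s_{308} = s_4 = 5.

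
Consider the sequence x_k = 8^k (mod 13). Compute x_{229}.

8

x_0 = 1,  x_1 = 8,  x_2 = 12,  x_3 = 5,  x_4 = 1.
Since x_4 = x_0 = 1, the sequence is periodic with period 4.
So x_{229} = x_{0 + ((229-0) mod 4)} = x_1 = 8.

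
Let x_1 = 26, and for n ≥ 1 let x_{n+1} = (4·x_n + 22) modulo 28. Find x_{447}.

Listing terms: x_1 = 26, x_2 = 14, x_3 = 22, x_4 = 26.
The sequence repeats with period 3.
So x_{447} = x_{1 + ((447-1) mod 3)} = x_3 = 22.

22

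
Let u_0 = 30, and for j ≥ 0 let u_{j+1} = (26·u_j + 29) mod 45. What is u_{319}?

26

u_0 = 30; u_1 = 44; u_2 = 3; u_3 = 17; u_4 = 21; u_5 = 35; u_6 = 39; u_7 = 8; u_8 = 12; u_9 = 26; u_{10} = 30.
The sequence repeats with period 10.
So u_{319} = u_{0 + ((319-0) mod 10)} = u_9 = 26.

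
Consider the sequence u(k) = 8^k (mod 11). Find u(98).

5

Listing terms: u(0) = 1; u(1) = 8; u(2) = 9; u(3) = 6; u(4) = 4; u(5) = 10; u(6) = 3; u(7) = 2; u(8) = 5; u(9) = 7; u(10) = 1.
The sequence repeats with period 10.
(98 - 0) mod 10 = 8, so u(98) = u(8) = 5.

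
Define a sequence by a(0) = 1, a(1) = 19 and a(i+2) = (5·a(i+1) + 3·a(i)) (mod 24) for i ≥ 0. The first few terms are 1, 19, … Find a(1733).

Computing terms: a(0) = 1,  a(1) = 19,  a(2) = 2,  a(3) = 19,  a(4) = 5,  a(5) = 10,  a(6) = 17,  a(7) = 19,  a(8) = 2.
Since (a(7), a(8)) = (a(1), a(2)) = (19, 2) (two consecutive terms determine the rest), the sequence is eventually periodic: after a pre-period of length 1 it cycles with period 6.
For i ≥ 1, a(i) depends only on (i - 1) mod 6. (1733 - 1) mod 6 = 4, so a(1733) = a(5) = 10.

10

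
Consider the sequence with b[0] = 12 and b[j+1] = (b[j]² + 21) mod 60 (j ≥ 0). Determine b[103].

45

Computing terms: b[0] = 12, b[1] = 45, b[2] = 6, b[3] = 57, b[4] = 30, b[5] = 21, b[6] = 42, b[7] = 45.
Since b[7] = b[1] = 45, the sequence is eventually periodic: after a pre-period of length 1 it cycles with period 6.
For j ≥ 1, b[j] depends only on (j - 1) mod 6. (103 - 1) mod 6 = 0, so b[103] = b[1] = 45.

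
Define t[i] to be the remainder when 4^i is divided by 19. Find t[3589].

6

t[1] = 4; t[2] = 16; t[3] = 7; t[4] = 9; t[5] = 17; t[6] = 11; t[7] = 6; t[8] = 5; t[9] = 1; t[10] = 4.
Since t[10] = t[1] = 4, the sequence is periodic with period 9.
So t[3589] = t[1 + ((3589-1) mod 9)] = t[7] = 6.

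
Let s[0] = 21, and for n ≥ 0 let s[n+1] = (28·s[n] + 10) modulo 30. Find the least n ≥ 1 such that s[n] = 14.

Listing terms: s[0] = 21,  s[1] = 28,  s[2] = 14,  s[3] = 12,  s[4] = 16,  s[5] = 8,  s[6] = 24,  s[7] = 22,  s[8] = 26,  s[9] = 18,  s[10] = 4,  s[11] = 2,  s[12] = 6,  s[13] = 28.
Since s[13] = s[1] = 28, the sequence is eventually periodic: after a pre-period of length 1 it cycles with period 12.
The value 14 first appears (with n ≥ 1) at s[2].

2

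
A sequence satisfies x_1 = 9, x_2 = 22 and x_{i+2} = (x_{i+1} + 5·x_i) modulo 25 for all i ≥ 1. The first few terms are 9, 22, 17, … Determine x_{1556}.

22

We have x_1 = 9,  x_2 = 22,  x_3 = 17,  x_4 = 2,  x_5 = 12,  x_6 = 22,  x_7 = 7,  x_8 = 17,  x_9 = 2.
Since (x_8, x_9) = (x_3, x_4) = (17, 2) (two consecutive terms determine the rest), the sequence is eventually periodic: after a pre-period of length 2 it cycles with period 5.
For i ≥ 3, x_i depends only on (i - 3) mod 5. (1556 - 3) mod 5 = 3, so x_{1556} = x_6 = 22.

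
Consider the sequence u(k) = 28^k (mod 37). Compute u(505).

28

u(1) = 28, u(2) = 7, u(3) = 11, u(4) = 12, u(5) = 3, u(6) = 10, u(7) = 21, u(8) = 33, u(9) = 36, u(10) = 9, u(11) = 30, u(12) = 26, u(13) = 25, u(14) = 34, u(15) = 27, u(16) = 16, u(17) = 4, u(18) = 1, u(19) = 28.
Since u(19) = u(1) = 28, the sequence is periodic with period 18.
(505 - 1) mod 18 = 0, so u(505) = u(1) = 28.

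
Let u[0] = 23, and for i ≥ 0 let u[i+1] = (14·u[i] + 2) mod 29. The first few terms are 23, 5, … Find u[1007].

16

u[0] = 23,  u[1] = 5,  u[2] = 14,  u[3] = 24,  u[4] = 19,  u[5] = 7,  u[6] = 13,  u[7] = 10,  u[8] = 26,  u[9] = 18,  u[10] = 22,  u[11] = 20,  u[12] = 21,  u[13] = 6,  u[14] = 28,  u[15] = 17,  u[16] = 8,  u[17] = 27,  u[18] = 3,  u[19] = 15,  u[20] = 9,  u[21] = 12,  u[22] = 25,  u[23] = 4,  u[24] = 0,  u[25] = 2,  u[26] = 1,  u[27] = 16,  u[28] = 23.
Since u[28] = u[0] = 23, the sequence is periodic with period 28.
(1007 - 0) mod 28 = 27, so u[1007] = u[27] = 16.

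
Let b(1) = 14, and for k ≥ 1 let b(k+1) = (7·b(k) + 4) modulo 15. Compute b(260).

We have b(1) = 14,  b(2) = 12,  b(3) = 13,  b(4) = 5,  b(5) = 9,  b(6) = 7,  b(7) = 8,  b(8) = 0,  b(9) = 4,  b(10) = 2,  b(11) = 3,  b(12) = 10,  b(13) = 14.
The sequence repeats with period 12.
(260 - 1) mod 12 = 7, so b(260) = b(8) = 0.

0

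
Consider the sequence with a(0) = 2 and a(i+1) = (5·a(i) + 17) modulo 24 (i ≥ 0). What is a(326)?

a(0) = 2,  a(1) = 3,  a(2) = 8,  a(3) = 9,  a(4) = 14,  a(5) = 15,  a(6) = 20,  a(7) = 21,  a(8) = 2.
The sequence repeats with period 8.
So a(326) = a(0 + ((326-0) mod 8)) = a(6) = 20.

20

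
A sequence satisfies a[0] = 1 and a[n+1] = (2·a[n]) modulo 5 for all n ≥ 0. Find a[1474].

4

We have a[0] = 1,  a[1] = 2,  a[2] = 4,  a[3] = 3,  a[4] = 1.
The sequence repeats with period 4.
(1474 - 0) mod 4 = 2, so a[1474] = a[2] = 4.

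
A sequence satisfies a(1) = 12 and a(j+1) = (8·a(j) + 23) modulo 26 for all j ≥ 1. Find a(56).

Computing terms: a(1) = 12; a(2) = 15; a(3) = 13; a(4) = 23; a(5) = 25; a(6) = 15.
Since a(6) = a(2) = 15, the sequence is eventually periodic: after a pre-period of length 1 it cycles with period 4.
For j ≥ 2, a(j) depends only on (j - 2) mod 4. (56 - 2) mod 4 = 2, so a(56) = a(4) = 23.

23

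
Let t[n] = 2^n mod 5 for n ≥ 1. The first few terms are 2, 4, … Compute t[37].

2

Computing terms: t[1] = 2,  t[2] = 4,  t[3] = 3,  t[4] = 1,  t[5] = 2.
Since t[5] = t[1] = 2, the sequence is periodic with period 4.
So t[37] = t[1 + ((37-1) mod 4)] = t[1] = 2.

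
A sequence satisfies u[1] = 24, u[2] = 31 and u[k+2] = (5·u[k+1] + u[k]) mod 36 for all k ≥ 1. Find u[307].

u[1] = 24,  u[2] = 31,  u[3] = 35,  u[4] = 26,  u[5] = 21,  u[6] = 23,  u[7] = 28,  u[8] = 19,  u[9] = 15,  u[10] = 22,  u[11] = 17,  u[12] = 35,  u[13] = 12,  u[14] = 23,  u[15] = 19,  u[16] = 10,  u[17] = 33,  u[18] = 31,  u[19] = 8,  u[20] = 35,  u[21] = 3,  u[22] = 14,  u[23] = 1,  u[24] = 19,  u[25] = 24,  u[26] = 31.
Since (u[25], u[26]) = (u[1], u[2]) = (24, 31) (two consecutive terms determine the rest), the sequence is periodic with period 24.
(307 - 1) mod 24 = 18, so u[307] = u[19] = 8.

8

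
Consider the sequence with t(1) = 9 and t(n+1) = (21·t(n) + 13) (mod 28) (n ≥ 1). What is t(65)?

13

Listing terms: t(1) = 9; t(2) = 6; t(3) = 27; t(4) = 20; t(5) = 13; t(6) = 6.
Since t(6) = t(2) = 6, the sequence is eventually periodic: after a pre-period of length 1 it cycles with period 4.
For n ≥ 2, t(n) depends only on (n - 2) mod 4. (65 - 2) mod 4 = 3, so t(65) = t(5) = 13.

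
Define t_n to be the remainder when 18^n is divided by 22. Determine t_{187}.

Computing terms: t_0 = 1, t_1 = 18, t_2 = 16, t_3 = 2, t_4 = 14, t_5 = 10, t_6 = 4, t_7 = 6, t_8 = 20, t_9 = 8, t_{10} = 12, t_{11} = 18.
Since t_{11} = t_1 = 18, the sequence is eventually periodic: after a pre-period of length 1 it cycles with period 10.
For n ≥ 1, t_n depends only on (n - 1) mod 10. (187 - 1) mod 10 = 6, so t_{187} = t_7 = 6.

6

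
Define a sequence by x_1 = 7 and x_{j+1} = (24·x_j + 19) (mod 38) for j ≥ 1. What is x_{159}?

x_1 = 7, x_2 = 35, x_3 = 23, x_4 = 1, x_5 = 5, x_6 = 25, x_7 = 11, x_8 = 17, x_9 = 9, x_{10} = 7.
The sequence repeats with period 9.
So x_{159} = x_{1 + ((159-1) mod 9)} = x_6 = 25.

25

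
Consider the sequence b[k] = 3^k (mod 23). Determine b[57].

We have b[0] = 1,  b[1] = 3,  b[2] = 9,  b[3] = 4,  b[4] = 12,  b[5] = 13,  b[6] = 16,  b[7] = 2,  b[8] = 6,  b[9] = 18,  b[10] = 8,  b[11] = 1.
Since b[11] = b[0] = 1, the sequence is periodic with period 11.
So b[57] = b[0 + ((57-0) mod 11)] = b[2] = 9.

9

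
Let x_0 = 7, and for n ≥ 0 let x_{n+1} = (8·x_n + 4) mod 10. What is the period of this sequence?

4

x_0 = 7; x_1 = 0; x_2 = 4; x_3 = 6; x_4 = 2; x_5 = 0.
Since x_5 = x_1 = 0, the sequence is eventually periodic: after a pre-period of length 1 it cycles with period 4.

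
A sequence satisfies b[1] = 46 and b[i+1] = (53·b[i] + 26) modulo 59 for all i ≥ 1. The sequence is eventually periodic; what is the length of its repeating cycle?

Listing terms: b[1] = 46; b[2] = 45; b[3] = 51; b[4] = 15; b[5] = 54; b[6] = 56; b[7] = 44; b[8] = 57; b[9] = 38; b[10] = 34; b[11] = 58; b[12] = 32; b[13] = 11; b[14] = 19; b[15] = 30; b[16] = 23; b[17] = 6; b[18] = 49; b[19] = 27; b[20] = 41; b[21] = 16; b[22] = 48; b[23] = 33; b[24] = 5; b[25] = 55; b[26] = 50; b[27] = 21; b[28] = 18; b[29] = 36; b[30] = 46.
The sequence repeats with period 29.

29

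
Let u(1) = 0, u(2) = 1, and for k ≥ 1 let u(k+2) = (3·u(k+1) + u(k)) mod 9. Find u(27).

3

Listing terms: u(1) = 0; u(2) = 1; u(3) = 3; u(4) = 1; u(5) = 6; u(6) = 1; u(7) = 0; u(8) = 1.
Since (u(7), u(8)) = (u(1), u(2)) = (0, 1) (two consecutive terms determine the rest), the sequence is periodic with period 6.
So u(27) = u(1 + ((27-1) mod 6)) = u(3) = 3.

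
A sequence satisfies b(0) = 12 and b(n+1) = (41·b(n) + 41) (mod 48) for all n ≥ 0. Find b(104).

36

Listing terms: b(0) = 12,  b(1) = 5,  b(2) = 6,  b(3) = 47,  b(4) = 0,  b(5) = 41,  b(6) = 42,  b(7) = 35,  b(8) = 36,  b(9) = 29,  b(10) = 30,  b(11) = 23,  b(12) = 24,  b(13) = 17,  b(14) = 18,  b(15) = 11,  b(16) = 12.
Since b(16) = b(0) = 12, the sequence is periodic with period 16.
(104 - 0) mod 16 = 8, so b(104) = b(8) = 36.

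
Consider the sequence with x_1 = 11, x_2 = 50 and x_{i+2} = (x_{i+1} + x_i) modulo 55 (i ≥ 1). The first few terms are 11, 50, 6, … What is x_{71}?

44

x_1 = 11; x_2 = 50; x_3 = 6; x_4 = 1; x_5 = 7; x_6 = 8; x_7 = 15; x_8 = 23; x_9 = 38; x_{10} = 6; x_{11} = 44; x_{12} = 50; x_{13} = 39; x_{14} = 34; x_{15} = 18; x_{16} = 52; x_{17} = 15; x_{18} = 12; x_{19} = 27; x_{20} = 39; x_{21} = 11; x_{22} = 50.
Since (x_{21}, x_{22}) = (x_1, x_2) = (11, 50) (two consecutive terms determine the rest), the sequence is periodic with period 20.
(71 - 1) mod 20 = 10, so x_{71} = x_{11} = 44.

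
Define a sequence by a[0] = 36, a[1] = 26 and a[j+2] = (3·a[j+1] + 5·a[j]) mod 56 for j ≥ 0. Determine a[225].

a[0] = 36; a[1] = 26; a[2] = 34; a[3] = 8; a[4] = 26; a[5] = 6; a[6] = 36; a[7] = 26.
The sequence repeats with period 6.
So a[225] = a[0 + ((225-0) mod 6)] = a[3] = 8.

8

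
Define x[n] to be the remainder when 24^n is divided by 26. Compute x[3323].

6

We have x[1] = 24,  x[2] = 4,  x[3] = 18,  x[4] = 16,  x[5] = 20,  x[6] = 12,  x[7] = 2,  x[8] = 22,  x[9] = 8,  x[10] = 10,  x[11] = 6,  x[12] = 14,  x[13] = 24.
The sequence repeats with period 12.
So x[3323] = x[1 + ((3323-1) mod 12)] = x[11] = 6.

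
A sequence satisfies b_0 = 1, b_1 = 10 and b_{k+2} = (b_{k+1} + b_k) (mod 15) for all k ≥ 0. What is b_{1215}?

12

b_0 = 1, b_1 = 10, b_2 = 11, b_3 = 6, b_4 = 2, b_5 = 8, b_6 = 10, b_7 = 3, b_8 = 13, b_9 = 1, b_{10} = 14, b_{11} = 0, b_{12} = 14, b_{13} = 14, b_{14} = 13, b_{15} = 12, b_{16} = 10, b_{17} = 7, b_{18} = 2, b_{19} = 9, b_{20} = 11, b_{21} = 5, b_{22} = 1, b_{23} = 6, b_{24} = 7, b_{25} = 13, b_{26} = 5, b_{27} = 3, b_{28} = 8, b_{29} = 11, b_{30} = 4, b_{31} = 0, b_{32} = 4, b_{33} = 4, b_{34} = 8, b_{35} = 12, b_{36} = 5, b_{37} = 2, b_{38} = 7, b_{39} = 9, b_{40} = 1, b_{41} = 10.
Since (b_{40}, b_{41}) = (b_0, b_1) = (1, 10) (two consecutive terms determine the rest), the sequence is periodic with period 40.
(1215 - 0) mod 40 = 15, so b_{1215} = b_{15} = 12.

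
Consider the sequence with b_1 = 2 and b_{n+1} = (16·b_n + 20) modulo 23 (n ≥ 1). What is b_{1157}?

b_1 = 2,  b_2 = 6,  b_3 = 1,  b_4 = 13,  b_5 = 21,  b_6 = 11,  b_7 = 12,  b_8 = 5,  b_9 = 8,  b_{10} = 10,  b_{11} = 19,  b_{12} = 2.
Since b_{12} = b_1 = 2, the sequence is periodic with period 11.
(1157 - 1) mod 11 = 1, so b_{1157} = b_2 = 6.

6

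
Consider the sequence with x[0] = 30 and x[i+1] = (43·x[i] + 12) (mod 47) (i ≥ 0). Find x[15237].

x[0] = 30, x[1] = 33, x[2] = 21, x[3] = 22, x[4] = 18, x[5] = 34, x[6] = 17, x[7] = 38, x[8] = 1, x[9] = 8, x[10] = 27, x[11] = 45, x[12] = 20, x[13] = 26, x[14] = 2, x[15] = 4, x[16] = 43, x[17] = 28, x[18] = 41, x[19] = 36, x[20] = 9, x[21] = 23, x[22] = 14, x[23] = 3, x[24] = 0, x[25] = 12, x[26] = 11, x[27] = 15, x[28] = 46, x[29] = 16, x[30] = 42, x[31] = 32, x[32] = 25, x[33] = 6, x[34] = 35, x[35] = 13, x[36] = 7, x[37] = 31, x[38] = 29, x[39] = 37, x[40] = 5, x[41] = 39, x[42] = 44, x[43] = 24, x[44] = 10, x[45] = 19, x[46] = 30.
The sequence repeats with period 46.
So x[15237] = x[0 + ((15237-0) mod 46)] = x[11] = 45.

45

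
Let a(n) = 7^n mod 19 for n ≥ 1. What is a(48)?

1

We have a(1) = 7; a(2) = 11; a(3) = 1; a(4) = 7.
The sequence repeats with period 3.
(48 - 1) mod 3 = 2, so a(48) = a(3) = 1.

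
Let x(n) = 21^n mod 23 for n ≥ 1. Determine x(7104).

6

x(1) = 21,  x(2) = 4,  x(3) = 15,  x(4) = 16,  x(5) = 14,  x(6) = 18,  x(7) = 10,  x(8) = 3,  x(9) = 17,  x(10) = 12,  x(11) = 22,  x(12) = 2,  x(13) = 19,  x(14) = 8,  x(15) = 7,  x(16) = 9,  x(17) = 5,  x(18) = 13,  x(19) = 20,  x(20) = 6,  x(21) = 11,  x(22) = 1,  x(23) = 21.
Since x(23) = x(1) = 21, the sequence is periodic with period 22.
(7104 - 1) mod 22 = 19, so x(7104) = x(20) = 6.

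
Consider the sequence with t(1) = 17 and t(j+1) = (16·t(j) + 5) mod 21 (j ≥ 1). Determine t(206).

4

t(1) = 17, t(2) = 4, t(3) = 6, t(4) = 17.
The sequence repeats with period 3.
So t(206) = t(1 + ((206-1) mod 3)) = t(2) = 4.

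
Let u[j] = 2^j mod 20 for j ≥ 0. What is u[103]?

8

u[0] = 1,  u[1] = 2,  u[2] = 4,  u[3] = 8,  u[4] = 16,  u[5] = 12,  u[6] = 4.
Since u[6] = u[2] = 4, the sequence is eventually periodic: after a pre-period of length 2 it cycles with period 4.
For j ≥ 2, u[j] depends only on (j - 2) mod 4. (103 - 2) mod 4 = 1, so u[103] = u[3] = 8.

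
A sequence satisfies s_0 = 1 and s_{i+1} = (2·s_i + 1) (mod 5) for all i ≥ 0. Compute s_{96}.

Listing terms: s_0 = 1; s_1 = 3; s_2 = 2; s_3 = 0; s_4 = 1.
Since s_4 = s_0 = 1, the sequence is periodic with period 4.
So s_{96} = s_{0 + ((96-0) mod 4)} = s_0 = 1.

1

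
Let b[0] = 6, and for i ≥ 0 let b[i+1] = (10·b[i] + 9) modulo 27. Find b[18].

6

We have b[0] = 6; b[1] = 15; b[2] = 24; b[3] = 6.
Since b[3] = b[0] = 6, the sequence is periodic with period 3.
So b[18] = b[0 + ((18-0) mod 3)] = b[0] = 6.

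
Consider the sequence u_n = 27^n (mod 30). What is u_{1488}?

We have u_1 = 27; u_2 = 9; u_3 = 3; u_4 = 21; u_5 = 27.
The sequence repeats with period 4.
So u_{1488} = u_{1 + ((1488-1) mod 4)} = u_4 = 21.

21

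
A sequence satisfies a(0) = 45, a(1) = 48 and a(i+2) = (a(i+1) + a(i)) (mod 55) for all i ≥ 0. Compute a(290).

Computing terms: a(0) = 45; a(1) = 48; a(2) = 38; a(3) = 31; a(4) = 14; a(5) = 45; a(6) = 4; a(7) = 49; a(8) = 53; a(9) = 47; a(10) = 45; a(11) = 37; a(12) = 27; a(13) = 9; a(14) = 36; a(15) = 45; a(16) = 26; a(17) = 16; a(18) = 42; a(19) = 3; a(20) = 45; a(21) = 48.
Since (a(20), a(21)) = (a(0), a(1)) = (45, 48) (two consecutive terms determine the rest), the sequence is periodic with period 20.
(290 - 0) mod 20 = 10, so a(290) = a(10) = 45.

45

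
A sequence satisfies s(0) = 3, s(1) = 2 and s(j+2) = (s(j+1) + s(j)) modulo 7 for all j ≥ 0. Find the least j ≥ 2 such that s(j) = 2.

10

Listing terms: s(0) = 3; s(1) = 2; s(2) = 5; s(3) = 0; s(4) = 5; s(5) = 5; s(6) = 3; s(7) = 1; s(8) = 4; s(9) = 5; s(10) = 2; s(11) = 0; s(12) = 2; s(13) = 2; s(14) = 4; s(15) = 6; s(16) = 3; s(17) = 2.
Since (s(16), s(17)) = (s(0), s(1)) = (3, 2) (two consecutive terms determine the rest), the sequence is periodic with period 16.
The value 2 first appears (with j ≥ 2) at s(10).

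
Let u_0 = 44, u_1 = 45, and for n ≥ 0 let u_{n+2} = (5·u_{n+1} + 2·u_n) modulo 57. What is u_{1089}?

Listing terms: u_0 = 44, u_1 = 45, u_2 = 28, u_3 = 2, u_4 = 9, u_5 = 49, u_6 = 35, u_7 = 45, u_8 = 10, u_9 = 26, u_{10} = 36, u_{11} = 4, u_{12} = 35, u_{13} = 12, u_{14} = 16, u_{15} = 47, u_{16} = 39, u_{17} = 4, u_{18} = 41, u_{19} = 42, u_{20} = 7, u_{21} = 5, u_{22} = 39, u_{23} = 34, u_{24} = 20, u_{25} = 54, u_{26} = 25, u_{27} = 5, u_{28} = 18, u_{29} = 43, u_{30} = 23, u_{31} = 30, u_{32} = 25, u_{33} = 14, u_{34} = 6, u_{35} = 1, u_{36} = 17, u_{37} = 30, u_{38} = 13, u_{39} = 11, u_{40} = 24, u_{41} = 28, u_{42} = 17, u_{43} = 27, u_{44} = 55, u_{45} = 44, u_{46} = 45.
The sequence repeats with period 45.
So u_{1089} = u_{0 + ((1089-0) mod 45)} = u_9 = 26.

26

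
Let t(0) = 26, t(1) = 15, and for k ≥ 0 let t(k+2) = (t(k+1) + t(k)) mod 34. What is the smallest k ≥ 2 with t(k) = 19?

Listing terms: t(0) = 26, t(1) = 15, t(2) = 7, t(3) = 22, t(4) = 29, t(5) = 17, t(6) = 12, t(7) = 29, t(8) = 7, t(9) = 2, t(10) = 9, t(11) = 11, t(12) = 20, t(13) = 31, t(14) = 17, t(15) = 14, t(16) = 31, t(17) = 11, t(18) = 8, t(19) = 19, t(20) = 27, t(21) = 12, t(22) = 5, t(23) = 17, t(24) = 22, t(25) = 5, t(26) = 27, t(27) = 32, t(28) = 25, t(29) = 23, t(30) = 14, t(31) = 3, t(32) = 17, t(33) = 20, t(34) = 3, t(35) = 23, t(36) = 26, t(37) = 15.
Since (t(36), t(37)) = (t(0), t(1)) = (26, 15) (two consecutive terms determine the rest), the sequence is periodic with period 36.
The value 19 first appears (with k ≥ 2) at t(19).

19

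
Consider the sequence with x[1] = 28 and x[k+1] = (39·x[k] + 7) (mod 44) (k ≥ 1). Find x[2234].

x[1] = 28, x[2] = 43, x[3] = 12, x[4] = 35, x[5] = 8, x[6] = 11, x[7] = 40, x[8] = 27, x[9] = 4, x[10] = 31, x[11] = 28.
Since x[11] = x[1] = 28, the sequence is periodic with period 10.
(2234 - 1) mod 10 = 3, so x[2234] = x[4] = 35.

35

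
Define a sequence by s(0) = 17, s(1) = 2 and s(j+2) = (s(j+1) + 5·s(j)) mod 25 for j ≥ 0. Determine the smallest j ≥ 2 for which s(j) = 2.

6

Listing terms: s(0) = 17,  s(1) = 2,  s(2) = 12,  s(3) = 22,  s(4) = 7,  s(5) = 17,  s(6) = 2.
The sequence repeats with period 5.
The value 2 next appears (with j ≥ 2) at s(6).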